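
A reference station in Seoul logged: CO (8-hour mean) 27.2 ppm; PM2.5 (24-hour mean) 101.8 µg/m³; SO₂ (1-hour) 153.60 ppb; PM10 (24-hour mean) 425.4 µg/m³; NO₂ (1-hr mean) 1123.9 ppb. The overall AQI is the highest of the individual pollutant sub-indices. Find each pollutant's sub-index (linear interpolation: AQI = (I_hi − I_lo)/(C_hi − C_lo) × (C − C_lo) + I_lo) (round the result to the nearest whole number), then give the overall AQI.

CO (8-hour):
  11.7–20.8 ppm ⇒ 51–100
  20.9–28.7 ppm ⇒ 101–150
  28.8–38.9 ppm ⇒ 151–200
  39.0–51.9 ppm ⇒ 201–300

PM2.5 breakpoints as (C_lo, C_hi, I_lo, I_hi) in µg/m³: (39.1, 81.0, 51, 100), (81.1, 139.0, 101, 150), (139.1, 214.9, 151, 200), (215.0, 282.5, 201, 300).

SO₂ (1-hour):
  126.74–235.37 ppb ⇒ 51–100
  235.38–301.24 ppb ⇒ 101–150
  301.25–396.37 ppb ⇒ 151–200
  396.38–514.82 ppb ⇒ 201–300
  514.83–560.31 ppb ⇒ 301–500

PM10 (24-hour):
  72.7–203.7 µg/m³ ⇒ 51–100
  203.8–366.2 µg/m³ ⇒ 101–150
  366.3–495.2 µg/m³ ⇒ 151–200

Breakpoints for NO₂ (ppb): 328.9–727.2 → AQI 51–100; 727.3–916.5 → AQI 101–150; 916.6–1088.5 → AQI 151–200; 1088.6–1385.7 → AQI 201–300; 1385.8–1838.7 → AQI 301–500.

213

CO: row 20.9–28.7 (AQI 101–150). (150−101)·(27.2−20.9)/(28.7−20.9) + 101 = 49·6.3/7.8 + 101 ≈ 140.58 → 141.
PM2.5: 101.8 lies in 81.1–139.0, so I_lo=101, I_hi=150, C_lo=81.1, C_hi=139.0.
(150−101)/(139.0−81.1) × (101.8−81.1) + 101 = 49/57.9 × 20.7 + 101 ≈ 118.52 → 119.
SO₂ 153.60: bracket 126.74–235.37 → index 51–100; slope 49/108.63, offset 26.86.
AQI = 51 + 49/108.63·26.86 ≈ 63.12 ⇒ 63.
PM10: 425.4 lies in 366.3–495.2, so I_lo=151, I_hi=200, C_lo=366.3, C_hi=495.2.
(200−151)/(495.2−366.3) × (425.4−366.3) + 151 = 49/128.9 × 59.1 + 151 ≈ 173.47 → 173.
NO₂: 1123.9 lies in 1088.6–1385.7, so I_lo=201, I_hi=300, C_lo=1088.6, C_hi=1385.7.
(300−201)/(1385.7−1088.6) × (1123.9−1088.6) + 201 = 99/297.1 × 35.3 + 201 ≈ 212.76 → 213.
Sub-indices: CO→141, PM2.5→119, SO₂→63, PM10→173, NO₂→213. Overall AQI = max = 213; dominant pollutant is NO₂.
AQI 213: Very Unhealthy.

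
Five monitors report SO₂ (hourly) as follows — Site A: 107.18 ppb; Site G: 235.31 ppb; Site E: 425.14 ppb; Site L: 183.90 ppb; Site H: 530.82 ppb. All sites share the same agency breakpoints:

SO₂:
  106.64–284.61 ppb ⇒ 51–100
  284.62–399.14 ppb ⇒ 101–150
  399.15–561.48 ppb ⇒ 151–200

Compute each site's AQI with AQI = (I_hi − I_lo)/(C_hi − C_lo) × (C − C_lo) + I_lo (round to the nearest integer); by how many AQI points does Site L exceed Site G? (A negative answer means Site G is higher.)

Site A: 107.18 lies in 106.64–284.61, so I_lo=51, I_hi=100, C_lo=106.64, C_hi=284.61.
(100−51)/(284.61−106.64) × (107.18−106.64) + 51 = 49/177.97 × 0.54 + 51 ≈ 51.15 → 51.
Site G: row 106.64–284.61 (AQI 51–100). (100−51)·(235.31−106.64)/(284.61−106.64) + 51 = 49·128.67/177.97 + 51 ≈ 86.43 → 86.
Site E 425.14: bracket 399.15–561.48 → index 151–200; slope 49/162.33, offset 25.99.
AQI = 151 + 49/162.33·25.99 ≈ 158.85 ⇒ 159.
Site L: 183.90 lies in 106.64–284.61, so I_lo=51, I_hi=100, C_lo=106.64, C_hi=284.61.
(100−51)/(284.61−106.64) × (183.90−106.64) + 51 = 49/177.97 × 77.26 + 51 ≈ 72.27 → 72.
Site H: 530.82 ∈ [399.15, 561.48] ↔ index [151, 200].
151 + (530.82−399.15)·(200−151)/(561.48−399.15) = 151 + 131.67·49/162.33 ≈ 190.75, so AQI = 191.
AQIs: Site A=51, Site G=86, Site E=159, Site L=72, Site H=191. Site L (72) − Site G (86) = -14.

-14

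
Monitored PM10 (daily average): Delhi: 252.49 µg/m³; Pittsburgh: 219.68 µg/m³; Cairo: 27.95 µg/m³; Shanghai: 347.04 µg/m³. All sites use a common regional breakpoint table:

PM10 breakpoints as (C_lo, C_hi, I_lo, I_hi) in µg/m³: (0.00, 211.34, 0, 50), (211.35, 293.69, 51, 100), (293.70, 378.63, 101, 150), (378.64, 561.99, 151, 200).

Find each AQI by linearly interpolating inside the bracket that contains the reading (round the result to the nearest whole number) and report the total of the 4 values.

Delhi: row 211.35–293.69 (AQI 51–100). (100−51)·(252.49−211.35)/(293.69−211.35) + 51 = 49·41.14/82.34 + 51 ≈ 75.48 → 75.
Pittsburgh: 219.68 lies in 211.35–293.69, so I_lo=51, I_hi=100, C_lo=211.35, C_hi=293.69.
(100−51)/(293.69−211.35) × (219.68−211.35) + 51 = 49/82.34 × 8.33 + 51 ≈ 55.96 → 56.
Cairo: row 0.00–211.34 (AQI 0–50). (50−0)·(27.95−0.00)/(211.34−0.00) + 0 = 50·27.95/211.34 + 0 ≈ 6.61 → 7.
Shanghai 347.04: bracket 293.70–378.63 → index 101–150; slope 49/84.93, offset 53.34.
AQI = 101 + 49/84.93·53.34 ≈ 131.77 ⇒ 132.
AQIs: Delhi=75, Pittsburgh=56, Cairo=7, Shanghai=132. Sum = 75 + 56 + 7 + 132 = 270.

270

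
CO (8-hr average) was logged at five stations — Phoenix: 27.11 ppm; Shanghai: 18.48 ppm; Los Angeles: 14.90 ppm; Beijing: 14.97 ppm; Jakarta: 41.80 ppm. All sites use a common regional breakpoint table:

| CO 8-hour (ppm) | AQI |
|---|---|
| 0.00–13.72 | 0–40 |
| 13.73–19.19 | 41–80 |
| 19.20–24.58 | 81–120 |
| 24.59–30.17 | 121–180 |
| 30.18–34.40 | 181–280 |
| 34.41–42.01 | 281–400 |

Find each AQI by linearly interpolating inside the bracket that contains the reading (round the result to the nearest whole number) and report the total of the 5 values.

Phoenix: row 24.59–30.17 (AQI 121–180). (180−121)·(27.11−24.59)/(30.17−24.59) + 121 = 59·2.52/5.58 + 121 ≈ 147.65 → 148.
Shanghai: row 13.73–19.19 (AQI 41–80). (80−41)·(18.48−13.73)/(19.19−13.73) + 41 = 39·4.75/5.46 + 41 ≈ 74.93 → 75.
Los Angeles: 14.90 ∈ [13.73, 19.19] ↔ index [41, 80].
41 + (14.90−13.73)·(80−41)/(19.19−13.73) = 41 + 1.17·39/5.46 ≈ 49.36, so AQI = 49.
Beijing 14.97: bracket 13.73–19.19 → index 41–80; slope 39/5.46, offset 1.24.
AQI = 41 + 39/5.46·1.24 ≈ 49.86 ⇒ 50.
Jakarta: 41.80 ∈ [34.41, 42.01] ↔ index [281, 400].
281 + (41.80−34.41)·(400−281)/(42.01−34.41) = 281 + 7.39·119/7.60 ≈ 396.71, so AQI = 397.
AQIs: Phoenix=148, Shanghai=75, Los Angeles=49, Beijing=50, Jakarta=397. Sum = 148 + 75 + 49 + 50 + 397 = 719.

719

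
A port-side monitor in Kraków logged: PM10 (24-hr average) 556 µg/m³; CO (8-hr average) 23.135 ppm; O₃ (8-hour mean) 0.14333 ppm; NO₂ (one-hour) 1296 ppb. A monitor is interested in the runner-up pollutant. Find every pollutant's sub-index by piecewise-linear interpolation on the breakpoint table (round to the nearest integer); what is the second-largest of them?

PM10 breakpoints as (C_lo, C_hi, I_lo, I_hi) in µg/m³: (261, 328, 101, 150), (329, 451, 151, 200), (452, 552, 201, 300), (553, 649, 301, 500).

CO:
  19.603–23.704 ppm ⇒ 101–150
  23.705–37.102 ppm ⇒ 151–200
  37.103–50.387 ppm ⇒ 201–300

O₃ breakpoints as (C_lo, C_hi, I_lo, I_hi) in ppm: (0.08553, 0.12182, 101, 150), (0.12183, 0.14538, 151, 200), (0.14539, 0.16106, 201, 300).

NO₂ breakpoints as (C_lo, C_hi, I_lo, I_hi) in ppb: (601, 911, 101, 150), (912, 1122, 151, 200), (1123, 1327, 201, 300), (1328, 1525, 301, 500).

285

PM10: 556 ∈ [553, 649] ↔ index [301, 500].
301 + (556−553)·(500−301)/(649−553) = 301 + 3·199/96 ≈ 307.22, so AQI = 307.
CO: 23.135 ∈ [19.603, 23.704] ↔ index [101, 150].
101 + (23.135−19.603)·(150−101)/(23.704−19.603) = 101 + 3.532·49/4.101 ≈ 143.20, so AQI = 143.
O₃: row 0.12183–0.14538 (AQI 151–200). (200−151)·(0.14333−0.12183)/(0.14538−0.12183) + 151 = 49·0.02150/0.02355 + 151 ≈ 195.73 → 196.
NO₂: 1296 ∈ [1123, 1327] ↔ index [201, 300].
201 + (1296−1123)·(300−201)/(1327−1123) = 201 + 173·99/204 ≈ 284.96, so AQI = 285.
Sub-indices: PM10→307, CO→143, O₃→196, NO₂→285. Ranked high→low: 307, 285, 196, 143. Second-highest sub-index = 285.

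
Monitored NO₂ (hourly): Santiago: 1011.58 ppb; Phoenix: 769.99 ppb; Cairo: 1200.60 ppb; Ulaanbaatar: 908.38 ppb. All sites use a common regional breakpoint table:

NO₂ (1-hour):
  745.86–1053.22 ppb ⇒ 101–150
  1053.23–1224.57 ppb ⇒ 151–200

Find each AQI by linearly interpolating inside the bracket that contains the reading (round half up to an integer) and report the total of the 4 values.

Santiago: 1011.58 ∈ [745.86, 1053.22] ↔ index [101, 150].
101 + (1011.58−745.86)·(150−101)/(1053.22−745.86) = 101 + 265.72·49/307.36 ≈ 143.36, so AQI = 143.
Phoenix: row 745.86–1053.22 (AQI 101–150). (150−101)·(769.99−745.86)/(1053.22−745.86) + 101 = 49·24.13/307.36 + 101 ≈ 104.85 → 105.
Cairo: 1200.60 ∈ [1053.23, 1224.57] ↔ index [151, 200].
151 + (1200.60−1053.23)·(200−151)/(1224.57−1053.23) = 151 + 147.37·49/171.34 ≈ 193.15, so AQI = 193.
Ulaanbaatar 908.38: bracket 745.86–1053.22 → index 101–150; slope 49/307.36, offset 162.52.
AQI = 101 + 49/307.36·162.52 ≈ 126.91 ⇒ 127.
AQIs: Santiago=143, Phoenix=105, Cairo=193, Ulaanbaatar=127. Sum = 143 + 105 + 193 + 127 = 568.

568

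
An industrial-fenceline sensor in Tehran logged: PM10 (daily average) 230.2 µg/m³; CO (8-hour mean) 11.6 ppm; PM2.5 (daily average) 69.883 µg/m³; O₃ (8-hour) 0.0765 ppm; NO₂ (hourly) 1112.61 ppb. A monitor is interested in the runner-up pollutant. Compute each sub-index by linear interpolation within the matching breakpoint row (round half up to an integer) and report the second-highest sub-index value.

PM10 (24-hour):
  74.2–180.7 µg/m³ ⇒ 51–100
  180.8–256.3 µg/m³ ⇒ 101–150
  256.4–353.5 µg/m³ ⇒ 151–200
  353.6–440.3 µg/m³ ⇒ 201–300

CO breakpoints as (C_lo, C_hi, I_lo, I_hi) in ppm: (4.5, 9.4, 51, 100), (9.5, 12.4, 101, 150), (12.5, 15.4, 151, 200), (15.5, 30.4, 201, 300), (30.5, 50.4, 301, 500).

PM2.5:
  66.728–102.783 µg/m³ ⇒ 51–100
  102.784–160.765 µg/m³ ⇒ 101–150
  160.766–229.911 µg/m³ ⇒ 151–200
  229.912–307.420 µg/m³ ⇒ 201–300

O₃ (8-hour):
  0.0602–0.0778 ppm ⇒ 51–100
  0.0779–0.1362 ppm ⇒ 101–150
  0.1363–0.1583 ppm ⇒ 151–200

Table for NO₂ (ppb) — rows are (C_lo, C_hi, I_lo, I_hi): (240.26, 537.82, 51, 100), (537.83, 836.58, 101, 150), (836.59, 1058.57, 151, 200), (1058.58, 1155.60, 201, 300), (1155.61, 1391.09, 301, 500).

136

PM10: 230.2 ∈ [180.8, 256.3] ↔ index [101, 150].
101 + (230.2−180.8)·(150−101)/(256.3−180.8) = 101 + 49.4·49/75.5 ≈ 133.06, so AQI = 133.
CO: row 9.5–12.4 (AQI 101–150). (150−101)·(11.6−9.5)/(12.4−9.5) + 101 = 49·2.1/2.9 + 101 ≈ 136.48 → 136.
PM2.5 69.883: bracket 66.728–102.783 → index 51–100; slope 49/36.055, offset 3.155.
AQI = 51 + 49/36.055·3.155 ≈ 55.29 ⇒ 55.
O₃: 0.0765 lies in 0.0602–0.0778, so I_lo=51, I_hi=100, C_lo=0.0602, C_hi=0.0778.
(100−51)/(0.0778−0.0602) × (0.0765−0.0602) + 51 = 49/0.0176 × 0.0163 + 51 ≈ 96.38 → 96.
NO₂: 1112.61 lies in 1058.58–1155.60, so I_lo=201, I_hi=300, C_lo=1058.58, C_hi=1155.60.
(300−201)/(1155.60−1058.58) × (1112.61−1058.58) + 201 = 99/97.02 × 54.03 + 201 ≈ 256.13 → 256.
Sub-indices: PM10→133, CO→136, PM2.5→55, O₃→96, NO₂→256. Ranked high→low: 256, 136, 133, 96, 55. Second-highest sub-index = 136.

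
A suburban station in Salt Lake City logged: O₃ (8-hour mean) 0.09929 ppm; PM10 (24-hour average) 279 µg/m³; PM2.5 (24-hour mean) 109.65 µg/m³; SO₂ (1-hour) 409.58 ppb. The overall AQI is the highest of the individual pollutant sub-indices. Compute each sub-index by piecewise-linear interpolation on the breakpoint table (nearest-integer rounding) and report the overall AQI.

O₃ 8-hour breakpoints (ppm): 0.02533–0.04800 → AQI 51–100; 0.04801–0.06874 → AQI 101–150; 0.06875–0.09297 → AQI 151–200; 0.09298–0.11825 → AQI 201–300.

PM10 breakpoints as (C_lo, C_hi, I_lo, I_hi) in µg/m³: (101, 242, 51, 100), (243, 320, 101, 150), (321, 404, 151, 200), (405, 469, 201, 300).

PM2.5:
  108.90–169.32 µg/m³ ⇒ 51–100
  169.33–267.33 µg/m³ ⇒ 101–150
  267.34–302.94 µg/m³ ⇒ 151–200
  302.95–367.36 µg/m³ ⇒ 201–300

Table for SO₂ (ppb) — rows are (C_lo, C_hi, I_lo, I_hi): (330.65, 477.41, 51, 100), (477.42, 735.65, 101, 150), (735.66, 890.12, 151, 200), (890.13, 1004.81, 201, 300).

O₃: row 0.09298–0.11825 (AQI 201–300). (300−201)·(0.09929−0.09298)/(0.11825−0.09298) + 201 = 99·0.00631/0.02527 + 201 ≈ 225.72 → 226.
PM10 279: bracket 243–320 → index 101–150; slope 49/77, offset 36.
AQI = 101 + 49/77·36 ≈ 123.91 ⇒ 124.
PM2.5 109.65: bracket 108.90–169.32 → index 51–100; slope 49/60.42, offset 0.75.
AQI = 51 + 49/60.42·0.75 ≈ 51.61 ⇒ 52.
SO₂: 409.58 ∈ [330.65, 477.41] ↔ index [51, 100].
51 + (409.58−330.65)·(100−51)/(477.41−330.65) = 51 + 78.93·49/146.76 ≈ 77.35, so AQI = 77.
Sub-indices: O₃→226, PM10→124, PM2.5→52, SO₂→77. Overall AQI = max = 226; dominant pollutant is O₃.

226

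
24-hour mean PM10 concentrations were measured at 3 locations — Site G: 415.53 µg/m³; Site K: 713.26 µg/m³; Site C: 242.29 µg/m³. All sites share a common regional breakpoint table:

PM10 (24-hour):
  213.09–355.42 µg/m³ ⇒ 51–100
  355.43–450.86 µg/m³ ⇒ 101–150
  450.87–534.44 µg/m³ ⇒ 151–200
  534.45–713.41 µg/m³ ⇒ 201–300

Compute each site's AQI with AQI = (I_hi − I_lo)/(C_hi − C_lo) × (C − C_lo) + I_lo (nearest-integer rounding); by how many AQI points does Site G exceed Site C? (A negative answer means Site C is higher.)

Site G: 415.53 ∈ [355.43, 450.86] ↔ index [101, 150].
101 + (415.53−355.43)·(150−101)/(450.86−355.43) = 101 + 60.10·49/95.43 ≈ 131.86, so AQI = 132.
Site K: row 534.45–713.41 (AQI 201–300). (300−201)·(713.26−534.45)/(713.41−534.45) + 201 = 99·178.81/178.96 + 201 ≈ 299.92 → 300.
Site C 242.29: bracket 213.09–355.42 → index 51–100; slope 49/142.33, offset 29.20.
AQI = 51 + 49/142.33·29.20 ≈ 61.05 ⇒ 61.
AQIs: Site G=132, Site K=300, Site C=61. Site G (132) − Site C (61) = 71.

71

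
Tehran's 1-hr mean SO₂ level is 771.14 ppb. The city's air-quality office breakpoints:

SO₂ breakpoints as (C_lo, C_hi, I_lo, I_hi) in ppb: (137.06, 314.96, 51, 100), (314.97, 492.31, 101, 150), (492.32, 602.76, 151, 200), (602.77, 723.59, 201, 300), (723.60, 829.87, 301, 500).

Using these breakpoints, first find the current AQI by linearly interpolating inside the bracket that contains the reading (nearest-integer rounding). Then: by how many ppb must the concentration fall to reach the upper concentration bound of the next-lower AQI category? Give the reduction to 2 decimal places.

47.55

SO₂: 771.14 lies in 723.60–829.87, so I_lo=301, I_hi=500, C_lo=723.60, C_hi=829.87.
(500−301)/(829.87−723.60) × (771.14−723.60) + 301 = 199/106.27 × 47.54 + 301 ≈ 390.02 → 390.
Current AQI 390 is in the Hazardous range (301–500). The next-lower category tops out at AQI 300, whose upper concentration bound is 723.59 ppb.
Reduction needed = 771.14 − 723.59 = 47.55 ppb.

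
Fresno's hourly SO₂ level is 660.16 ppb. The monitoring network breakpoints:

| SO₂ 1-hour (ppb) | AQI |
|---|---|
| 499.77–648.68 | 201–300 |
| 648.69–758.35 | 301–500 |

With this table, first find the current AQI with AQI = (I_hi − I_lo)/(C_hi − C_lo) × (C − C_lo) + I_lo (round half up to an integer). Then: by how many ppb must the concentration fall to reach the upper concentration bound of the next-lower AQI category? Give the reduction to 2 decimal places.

SO₂: 660.16 lies in 648.69–758.35, so I_lo=301, I_hi=500, C_lo=648.69, C_hi=758.35.
(500−301)/(758.35−648.69) × (660.16−648.69) + 301 = 199/109.66 × 11.47 + 301 ≈ 321.81 → 322.
Current AQI 322 is in the Hazardous range (301–500). The next-lower category tops out at AQI 300, whose upper concentration bound is 648.68 ppb.
Reduction needed = 660.16 − 648.68 = 11.48 ppb.

11.48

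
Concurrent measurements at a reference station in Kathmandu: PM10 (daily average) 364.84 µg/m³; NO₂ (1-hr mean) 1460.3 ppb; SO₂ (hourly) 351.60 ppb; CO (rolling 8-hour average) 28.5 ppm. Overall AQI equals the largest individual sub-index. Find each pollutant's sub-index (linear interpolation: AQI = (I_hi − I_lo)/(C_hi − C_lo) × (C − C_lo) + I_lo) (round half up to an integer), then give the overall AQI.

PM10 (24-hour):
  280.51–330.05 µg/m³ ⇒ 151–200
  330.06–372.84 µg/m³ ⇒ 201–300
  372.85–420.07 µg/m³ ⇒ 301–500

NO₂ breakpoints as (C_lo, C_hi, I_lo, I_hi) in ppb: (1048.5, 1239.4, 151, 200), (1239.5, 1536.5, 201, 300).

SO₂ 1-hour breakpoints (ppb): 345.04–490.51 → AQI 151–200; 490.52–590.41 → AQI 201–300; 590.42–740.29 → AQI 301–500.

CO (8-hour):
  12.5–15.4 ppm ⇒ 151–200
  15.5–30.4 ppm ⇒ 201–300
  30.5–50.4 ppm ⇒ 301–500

PM10 364.84: bracket 330.06–372.84 → index 201–300; slope 99/42.78, offset 34.78.
AQI = 201 + 99/42.78·34.78 ≈ 281.49 ⇒ 281.
NO₂: 1460.3 lies in 1239.5–1536.5, so I_lo=201, I_hi=300, C_lo=1239.5, C_hi=1536.5.
(300−201)/(1536.5−1239.5) × (1460.3−1239.5) + 201 = 99/297.0 × 220.8 + 201 ≈ 274.60 → 275.
SO₂ 351.60: bracket 345.04–490.51 → index 151–200; slope 49/145.47, offset 6.56.
AQI = 151 + 49/145.47·6.56 ≈ 153.21 ⇒ 153.
CO: 28.5 lies in 15.5–30.4, so I_lo=201, I_hi=300, C_lo=15.5, C_hi=30.4.
(300−201)/(30.4−15.5) × (28.5−15.5) + 201 = 99/14.9 × 13.0 + 201 ≈ 287.38 → 287.
Sub-indices: PM10→281, NO₂→275, SO₂→153, CO→287. Overall AQI = max = 287; dominant pollutant is CO.

287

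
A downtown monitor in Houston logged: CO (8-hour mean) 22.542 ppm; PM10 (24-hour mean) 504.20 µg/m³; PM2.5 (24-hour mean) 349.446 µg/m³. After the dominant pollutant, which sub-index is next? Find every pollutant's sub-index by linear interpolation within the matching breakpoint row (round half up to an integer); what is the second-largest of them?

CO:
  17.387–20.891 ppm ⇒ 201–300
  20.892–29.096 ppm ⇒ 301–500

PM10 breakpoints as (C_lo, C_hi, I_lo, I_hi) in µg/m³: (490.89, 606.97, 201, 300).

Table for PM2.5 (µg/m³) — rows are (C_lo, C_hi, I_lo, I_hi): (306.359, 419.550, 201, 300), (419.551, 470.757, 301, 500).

239

CO 22.542: bracket 20.892–29.096 → index 301–500; slope 199/8.204, offset 1.650.
AQI = 301 + 199/8.204·1.650 ≈ 341.02 ⇒ 341.
PM10: 504.20 lies in 490.89–606.97, so I_lo=201, I_hi=300, C_lo=490.89, C_hi=606.97.
(300−201)/(606.97−490.89) × (504.20−490.89) + 201 = 99/116.08 × 13.31 + 201 ≈ 212.35 → 212.
PM2.5 349.446: bracket 306.359–419.550 → index 201–300; slope 99/113.191, offset 43.087.
AQI = 201 + 99/113.191·43.087 ≈ 238.69 ⇒ 239.
Sub-indices: CO→341, PM10→212, PM2.5→239. Ranked high→low: 341, 239, 212. Second-highest sub-index = 239.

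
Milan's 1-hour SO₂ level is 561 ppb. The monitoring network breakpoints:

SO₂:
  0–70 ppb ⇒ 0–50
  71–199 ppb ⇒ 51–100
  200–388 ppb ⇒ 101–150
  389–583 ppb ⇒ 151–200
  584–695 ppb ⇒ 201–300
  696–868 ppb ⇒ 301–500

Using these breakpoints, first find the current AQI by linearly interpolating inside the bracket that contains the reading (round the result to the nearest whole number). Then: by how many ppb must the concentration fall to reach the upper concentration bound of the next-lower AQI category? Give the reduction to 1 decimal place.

173.0

SO₂: 561 lies in 389–583, so I_lo=151, I_hi=200, C_lo=389, C_hi=583.
(200−151)/(583−389) × (561−389) + 151 = 49/194 × 172 + 151 ≈ 194.44 → 194.
Current AQI 194 is in the Unhealthy range (151–200). The next-lower category tops out at AQI 150, whose upper concentration bound is 388 ppb.
Reduction needed = 561 − 388 = 173.0 ppb.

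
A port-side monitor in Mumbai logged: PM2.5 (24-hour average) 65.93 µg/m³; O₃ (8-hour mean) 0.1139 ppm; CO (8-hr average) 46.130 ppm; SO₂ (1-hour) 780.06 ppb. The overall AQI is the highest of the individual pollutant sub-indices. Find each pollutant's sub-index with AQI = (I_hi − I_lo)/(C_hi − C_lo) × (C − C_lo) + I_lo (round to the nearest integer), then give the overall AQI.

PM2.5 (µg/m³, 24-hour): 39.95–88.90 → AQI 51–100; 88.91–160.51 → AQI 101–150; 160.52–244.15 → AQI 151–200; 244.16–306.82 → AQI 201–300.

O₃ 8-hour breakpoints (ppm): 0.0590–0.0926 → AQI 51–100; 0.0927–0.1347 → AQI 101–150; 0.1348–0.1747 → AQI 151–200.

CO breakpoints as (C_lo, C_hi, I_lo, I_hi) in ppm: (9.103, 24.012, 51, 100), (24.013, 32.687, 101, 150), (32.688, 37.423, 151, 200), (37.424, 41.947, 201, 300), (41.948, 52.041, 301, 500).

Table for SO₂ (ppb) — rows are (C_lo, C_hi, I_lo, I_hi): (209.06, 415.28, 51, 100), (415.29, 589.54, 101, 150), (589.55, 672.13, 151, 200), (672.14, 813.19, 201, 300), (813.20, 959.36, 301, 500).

PM2.5: 65.93 lies in 39.95–88.90, so I_lo=51, I_hi=100, C_lo=39.95, C_hi=88.90.
(100−51)/(88.90−39.95) × (65.93−39.95) + 51 = 49/48.95 × 25.98 + 51 ≈ 77.01 → 77.
O₃: 0.1139 lies in 0.0927–0.1347, so I_lo=101, I_hi=150, C_lo=0.0927, C_hi=0.1347.
(150−101)/(0.1347−0.0927) × (0.1139−0.0927) + 101 = 49/0.0420 × 0.0212 + 101 ≈ 125.73 → 126.
CO: 46.130 lies in 41.948–52.041, so I_lo=301, I_hi=500, C_lo=41.948, C_hi=52.041.
(500−301)/(52.041−41.948) × (46.130−41.948) + 301 = 199/10.093 × 4.182 + 301 ≈ 383.45 → 383.
SO₂: 780.06 ∈ [672.14, 813.19] ↔ index [201, 300].
201 + (780.06−672.14)·(300−201)/(813.19−672.14) = 201 + 107.92·99/141.05 ≈ 276.75, so AQI = 277.
Sub-indices: PM2.5→77, O₃→126, CO→383, SO₂→277. Overall AQI = max = 383; dominant pollutant is CO.
AQI 383: Hazardous.

383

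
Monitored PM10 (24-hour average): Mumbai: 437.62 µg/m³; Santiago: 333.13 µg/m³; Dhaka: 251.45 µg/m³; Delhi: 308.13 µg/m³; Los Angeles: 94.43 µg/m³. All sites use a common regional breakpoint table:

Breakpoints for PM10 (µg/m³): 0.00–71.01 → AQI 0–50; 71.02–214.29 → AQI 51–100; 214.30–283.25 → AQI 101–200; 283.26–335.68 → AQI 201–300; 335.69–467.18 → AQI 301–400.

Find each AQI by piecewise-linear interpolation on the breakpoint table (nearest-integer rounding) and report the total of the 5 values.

Mumbai 437.62: bracket 335.69–467.18 → index 301–400; slope 99/131.49, offset 101.93.
AQI = 301 + 99/131.49·101.93 ≈ 377.74 ⇒ 378.
Santiago: 333.13 ∈ [283.26, 335.68] ↔ index [201, 300].
201 + (333.13−283.26)·(300−201)/(335.68−283.26) = 201 + 49.87·99/52.42 ≈ 295.18, so AQI = 295.
Dhaka: 251.45 lies in 214.30–283.25, so I_lo=101, I_hi=200, C_lo=214.30, C_hi=283.25.
(200−101)/(283.25−214.30) × (251.45−214.30) + 101 = 99/68.95 × 37.15 + 101 ≈ 154.34 → 154.
Delhi: 308.13 lies in 283.26–335.68, so I_lo=201, I_hi=300, C_lo=283.26, C_hi=335.68.
(300−201)/(335.68−283.26) × (308.13−283.26) + 201 = 99/52.42 × 24.87 + 201 ≈ 247.97 → 248.
Los Angeles: 94.43 ∈ [71.02, 214.29] ↔ index [51, 100].
51 + (94.43−71.02)·(100−51)/(214.29−71.02) = 51 + 23.41·49/143.27 ≈ 59.01, so AQI = 59.
AQIs: Mumbai=378, Santiago=295, Dhaka=154, Delhi=248, Los Angeles=59. Sum = 378 + 295 + 154 + 248 + 59 = 1134.

1134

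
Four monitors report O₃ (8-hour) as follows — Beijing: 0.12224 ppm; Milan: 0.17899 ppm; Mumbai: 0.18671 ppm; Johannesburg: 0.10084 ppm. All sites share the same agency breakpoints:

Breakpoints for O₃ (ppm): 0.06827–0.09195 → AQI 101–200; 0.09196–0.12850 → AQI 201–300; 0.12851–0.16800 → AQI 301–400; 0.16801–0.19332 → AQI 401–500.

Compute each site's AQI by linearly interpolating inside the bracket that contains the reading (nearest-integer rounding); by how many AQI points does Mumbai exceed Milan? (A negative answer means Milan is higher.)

30

Beijing: 0.12224 lies in 0.09196–0.12850, so I_lo=201, I_hi=300, C_lo=0.09196, C_hi=0.12850.
(300−201)/(0.12850−0.09196) × (0.12224−0.09196) + 201 = 99/0.03654 × 0.03028 + 201 ≈ 283.04 → 283.
Milan 0.17899: bracket 0.16801–0.19332 → index 401–500; slope 99/0.02531, offset 0.01098.
AQI = 401 + 99/0.02531·0.01098 ≈ 443.95 ⇒ 444.
Mumbai: 0.18671 lies in 0.16801–0.19332, so I_lo=401, I_hi=500, C_lo=0.16801, C_hi=0.19332.
(500−401)/(0.19332−0.16801) × (0.18671−0.16801) + 401 = 99/0.02531 × 0.01870 + 401 ≈ 474.15 → 474.
Johannesburg: 0.10084 ∈ [0.09196, 0.12850] ↔ index [201, 300].
201 + (0.10084−0.09196)·(300−201)/(0.12850−0.09196) = 201 + 0.00888·99/0.03654 ≈ 225.06, so AQI = 225.
AQIs: Beijing=283, Milan=444, Mumbai=474, Johannesburg=225. Mumbai (474) − Milan (444) = 30.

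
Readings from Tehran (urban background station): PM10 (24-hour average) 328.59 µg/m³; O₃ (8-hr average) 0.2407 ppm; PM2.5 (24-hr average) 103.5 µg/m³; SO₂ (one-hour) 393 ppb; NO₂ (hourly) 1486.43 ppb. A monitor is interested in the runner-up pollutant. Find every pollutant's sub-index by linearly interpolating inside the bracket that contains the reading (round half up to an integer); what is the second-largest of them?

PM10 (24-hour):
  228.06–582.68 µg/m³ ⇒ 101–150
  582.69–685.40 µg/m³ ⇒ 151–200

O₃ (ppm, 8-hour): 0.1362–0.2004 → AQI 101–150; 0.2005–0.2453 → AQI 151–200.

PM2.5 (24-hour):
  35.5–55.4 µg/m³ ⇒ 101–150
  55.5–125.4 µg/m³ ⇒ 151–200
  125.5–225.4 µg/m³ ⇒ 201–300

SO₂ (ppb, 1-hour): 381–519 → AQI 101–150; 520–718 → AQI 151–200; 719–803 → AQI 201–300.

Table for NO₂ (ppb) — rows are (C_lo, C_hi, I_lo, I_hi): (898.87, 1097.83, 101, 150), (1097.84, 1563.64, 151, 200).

192

PM10: 328.59 ∈ [228.06, 582.68] ↔ index [101, 150].
101 + (328.59−228.06)·(150−101)/(582.68−228.06) = 101 + 100.53·49/354.62 ≈ 114.89, so AQI = 115.
O₃: row 0.2005–0.2453 (AQI 151–200). (200−151)·(0.2407−0.2005)/(0.2453−0.2005) + 151 = 49·0.0402/0.0448 + 151 ≈ 194.97 → 195.
PM2.5: 103.5 ∈ [55.5, 125.4] ↔ index [151, 200].
151 + (103.5−55.5)·(200−151)/(125.4−55.5) = 151 + 48.0·49/69.9 ≈ 184.65, so AQI = 185.
SO₂: 393 ∈ [381, 519] ↔ index [101, 150].
101 + (393−381)·(150−101)/(519−381) = 101 + 12·49/138 ≈ 105.26, so AQI = 105.
NO₂ 1486.43: bracket 1097.84–1563.64 → index 151–200; slope 49/465.80, offset 388.59.
AQI = 151 + 49/465.80·388.59 ≈ 191.88 ⇒ 192.
Sub-indices: PM10→115, O₃→195, PM2.5→185, SO₂→105, NO₂→192. Ranked high→low: 195, 192, 185, 115, 105. Second-highest sub-index = 192.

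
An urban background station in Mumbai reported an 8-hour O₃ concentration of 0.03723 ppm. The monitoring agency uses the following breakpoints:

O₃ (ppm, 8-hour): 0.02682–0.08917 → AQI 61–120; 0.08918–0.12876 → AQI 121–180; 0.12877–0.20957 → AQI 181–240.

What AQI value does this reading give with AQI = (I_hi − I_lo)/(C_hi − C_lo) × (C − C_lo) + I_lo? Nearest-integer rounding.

O₃: 0.03723 lies in 0.02682–0.08917, so I_lo=61, I_hi=120, C_lo=0.02682, C_hi=0.08917.
(120−61)/(0.08917−0.02682) × (0.03723−0.02682) + 61 = 59/0.06235 × 0.01041 + 61 ≈ 70.85 → 71.

71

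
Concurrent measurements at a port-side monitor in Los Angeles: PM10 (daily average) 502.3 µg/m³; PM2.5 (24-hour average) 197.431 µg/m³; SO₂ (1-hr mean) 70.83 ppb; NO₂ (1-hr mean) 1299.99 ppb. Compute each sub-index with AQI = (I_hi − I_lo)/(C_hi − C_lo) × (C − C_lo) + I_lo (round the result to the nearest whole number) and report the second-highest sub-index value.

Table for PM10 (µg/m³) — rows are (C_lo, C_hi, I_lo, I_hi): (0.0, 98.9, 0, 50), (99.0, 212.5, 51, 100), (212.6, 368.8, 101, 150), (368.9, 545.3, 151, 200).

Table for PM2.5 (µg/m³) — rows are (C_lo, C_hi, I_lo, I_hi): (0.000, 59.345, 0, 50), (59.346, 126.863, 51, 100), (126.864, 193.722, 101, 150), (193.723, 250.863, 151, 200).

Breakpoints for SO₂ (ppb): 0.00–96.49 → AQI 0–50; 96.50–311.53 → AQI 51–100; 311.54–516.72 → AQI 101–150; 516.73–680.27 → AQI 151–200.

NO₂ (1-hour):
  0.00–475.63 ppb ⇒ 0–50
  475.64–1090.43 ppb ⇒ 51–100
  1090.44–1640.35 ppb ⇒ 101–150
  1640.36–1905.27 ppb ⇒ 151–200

154

PM10 502.3: bracket 368.9–545.3 → index 151–200; slope 49/176.4, offset 133.4.
AQI = 151 + 49/176.4·133.4 ≈ 188.06 ⇒ 188.
PM2.5: 197.431 lies in 193.723–250.863, so I_lo=151, I_hi=200, C_lo=193.723, C_hi=250.863.
(200−151)/(250.863−193.723) × (197.431−193.723) + 151 = 49/57.140 × 3.708 + 151 ≈ 154.18 → 154.
SO₂: 70.83 ∈ [0.00, 96.49] ↔ index [0, 50].
0 + (70.83−0.00)·(50−0)/(96.49−0.00) = 0 + 70.83·50/96.49 ≈ 36.70, so AQI = 37.
NO₂: 1299.99 ∈ [1090.44, 1640.35] ↔ index [101, 150].
101 + (1299.99−1090.44)·(150−101)/(1640.35−1090.44) = 101 + 209.55·49/549.91 ≈ 119.67, so AQI = 120.
Sub-indices: PM10→188, PM2.5→154, SO₂→37, NO₂→120. Ranked high→low: 188, 154, 120, 37. Second-highest sub-index = 154.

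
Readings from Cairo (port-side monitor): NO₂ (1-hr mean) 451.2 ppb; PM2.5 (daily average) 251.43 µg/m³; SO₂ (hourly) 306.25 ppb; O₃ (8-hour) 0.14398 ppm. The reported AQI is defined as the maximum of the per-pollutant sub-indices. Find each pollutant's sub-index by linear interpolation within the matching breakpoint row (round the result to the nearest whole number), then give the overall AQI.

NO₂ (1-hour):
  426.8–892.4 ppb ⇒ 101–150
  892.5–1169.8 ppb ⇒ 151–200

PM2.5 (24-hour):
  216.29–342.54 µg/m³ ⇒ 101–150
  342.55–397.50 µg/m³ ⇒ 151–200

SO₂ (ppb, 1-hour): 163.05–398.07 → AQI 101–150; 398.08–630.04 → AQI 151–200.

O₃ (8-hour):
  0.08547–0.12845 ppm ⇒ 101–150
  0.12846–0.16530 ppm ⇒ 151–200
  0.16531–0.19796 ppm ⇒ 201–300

NO₂: row 426.8–892.4 (AQI 101–150). (150−101)·(451.2−426.8)/(892.4−426.8) + 101 = 49·24.4/465.6 + 101 ≈ 103.57 → 104.
PM2.5: 251.43 lies in 216.29–342.54, so I_lo=101, I_hi=150, C_lo=216.29, C_hi=342.54.
(150−101)/(342.54−216.29) × (251.43−216.29) + 101 = 49/126.25 × 35.14 + 101 ≈ 114.64 → 115.
SO₂: 306.25 lies in 163.05–398.07, so I_lo=101, I_hi=150, C_lo=163.05, C_hi=398.07.
(150−101)/(398.07−163.05) × (306.25−163.05) + 101 = 49/235.02 × 143.20 + 101 ≈ 130.86 → 131.
O₃: 0.14398 ∈ [0.12846, 0.16530] ↔ index [151, 200].
151 + (0.14398−0.12846)·(200−151)/(0.16530−0.12846) = 151 + 0.01552·49/0.03684 ≈ 171.64, so AQI = 172.
Sub-indices: NO₂→104, PM2.5→115, SO₂→131, O₃→172. Overall AQI = max = 172; dominant pollutant is O₃.
AQI 172: Unhealthy.

172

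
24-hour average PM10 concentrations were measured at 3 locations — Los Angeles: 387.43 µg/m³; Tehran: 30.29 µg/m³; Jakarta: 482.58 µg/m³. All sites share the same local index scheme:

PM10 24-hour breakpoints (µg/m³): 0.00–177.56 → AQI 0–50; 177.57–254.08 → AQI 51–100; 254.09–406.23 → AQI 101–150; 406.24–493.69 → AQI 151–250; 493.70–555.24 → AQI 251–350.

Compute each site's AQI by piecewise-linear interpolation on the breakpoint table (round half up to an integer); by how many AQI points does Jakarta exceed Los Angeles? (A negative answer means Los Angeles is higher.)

Los Angeles 387.43: bracket 254.09–406.23 → index 101–150; slope 49/152.14, offset 133.34.
AQI = 101 + 49/152.14·133.34 ≈ 143.95 ⇒ 144.
Tehran: 30.29 lies in 0.00–177.56, so I_lo=0, I_hi=50, C_lo=0.00, C_hi=177.56.
(50−0)/(177.56−0.00) × (30.29−0.00) + 0 = 50/177.56 × 30.29 + 0 ≈ 8.53 → 9.
Jakarta: 482.58 ∈ [406.24, 493.69] ↔ index [151, 250].
151 + (482.58−406.24)·(250−151)/(493.69−406.24) = 151 + 76.34·99/87.45 ≈ 237.42, so AQI = 237.
AQIs: Los Angeles=144, Tehran=9, Jakarta=237. Jakarta (237) − Los Angeles (144) = 93.

93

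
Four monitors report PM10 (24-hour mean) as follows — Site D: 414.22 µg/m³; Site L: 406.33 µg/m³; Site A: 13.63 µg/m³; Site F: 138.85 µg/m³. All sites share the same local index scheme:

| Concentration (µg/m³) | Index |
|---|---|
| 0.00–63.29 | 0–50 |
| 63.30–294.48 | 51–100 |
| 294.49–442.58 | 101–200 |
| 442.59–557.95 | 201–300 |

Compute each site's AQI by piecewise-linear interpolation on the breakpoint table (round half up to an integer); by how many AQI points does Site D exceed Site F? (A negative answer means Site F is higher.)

Site D: row 294.49–442.58 (AQI 101–200). (200−101)·(414.22−294.49)/(442.58−294.49) + 101 = 99·119.73/148.09 + 101 ≈ 181.04 → 181.
Site L 406.33: bracket 294.49–442.58 → index 101–200; slope 99/148.09, offset 111.84.
AQI = 101 + 99/148.09·111.84 ≈ 175.77 ⇒ 176.
Site A: 13.63 ∈ [0.00, 63.29] ↔ index [0, 50].
0 + (13.63−0.00)·(50−0)/(63.29−0.00) = 0 + 13.63·50/63.29 ≈ 10.77, so AQI = 11.
Site F 138.85: bracket 63.30–294.48 → index 51–100; slope 49/231.18, offset 75.55.
AQI = 51 + 49/231.18·75.55 ≈ 67.01 ⇒ 67.
AQIs: Site D=181, Site L=176, Site A=11, Site F=67. Site D (181) − Site F (67) = 114.

114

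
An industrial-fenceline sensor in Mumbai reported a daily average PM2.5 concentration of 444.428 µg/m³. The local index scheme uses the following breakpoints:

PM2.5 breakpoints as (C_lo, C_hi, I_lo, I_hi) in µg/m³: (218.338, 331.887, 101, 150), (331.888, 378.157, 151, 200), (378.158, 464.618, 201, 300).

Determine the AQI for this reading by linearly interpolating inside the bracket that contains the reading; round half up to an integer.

PM2.5 444.428: bracket 378.158–464.618 → index 201–300; slope 99/86.460, offset 66.270.
AQI = 201 + 99/86.460·66.270 ≈ 276.88 ⇒ 277.
AQI 277 falls in the Very Unhealthy category.

277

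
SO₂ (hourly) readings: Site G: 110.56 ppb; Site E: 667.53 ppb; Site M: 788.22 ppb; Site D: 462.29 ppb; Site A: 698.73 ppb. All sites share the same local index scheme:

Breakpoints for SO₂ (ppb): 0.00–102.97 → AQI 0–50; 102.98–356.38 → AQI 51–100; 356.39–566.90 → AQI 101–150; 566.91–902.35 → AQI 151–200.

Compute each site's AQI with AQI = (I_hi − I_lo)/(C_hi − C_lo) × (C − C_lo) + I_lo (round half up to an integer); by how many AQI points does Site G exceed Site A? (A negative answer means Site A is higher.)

-118

Site G: row 102.98–356.38 (AQI 51–100). (100−51)·(110.56−102.98)/(356.38−102.98) + 51 = 49·7.58/253.40 + 51 ≈ 52.47 → 52.
Site E: 667.53 ∈ [566.91, 902.35] ↔ index [151, 200].
151 + (667.53−566.91)·(200−151)/(902.35−566.91) = 151 + 100.62·49/335.44 ≈ 165.70, so AQI = 166.
Site M: 788.22 lies in 566.91–902.35, so I_lo=151, I_hi=200, C_lo=566.91, C_hi=902.35.
(200−151)/(902.35−566.91) × (788.22−566.91) + 151 = 49/335.44 × 221.31 + 151 ≈ 183.33 → 183.
Site D: 462.29 lies in 356.39–566.90, so I_lo=101, I_hi=150, C_lo=356.39, C_hi=566.90.
(150−101)/(566.90−356.39) × (462.29−356.39) + 101 = 49/210.51 × 105.90 + 101 ≈ 125.65 → 126.
Site A: 698.73 lies in 566.91–902.35, so I_lo=151, I_hi=200, C_lo=566.91, C_hi=902.35.
(200−151)/(902.35−566.91) × (698.73−566.91) + 151 = 49/335.44 × 131.82 + 151 ≈ 170.26 → 170.
AQIs: Site G=52, Site E=166, Site M=183, Site D=126, Site A=170. Site G (52) − Site A (170) = -118.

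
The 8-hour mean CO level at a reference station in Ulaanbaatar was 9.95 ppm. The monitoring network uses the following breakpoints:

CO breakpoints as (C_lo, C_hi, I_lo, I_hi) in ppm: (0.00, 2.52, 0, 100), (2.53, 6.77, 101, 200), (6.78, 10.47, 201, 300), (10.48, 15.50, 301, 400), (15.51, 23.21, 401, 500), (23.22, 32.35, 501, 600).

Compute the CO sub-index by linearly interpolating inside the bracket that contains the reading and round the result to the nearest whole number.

CO: 9.95 lies in 6.78–10.47, so I_lo=201, I_hi=300, C_lo=6.78, C_hi=10.47.
(300−201)/(10.47−6.78) × (9.95−6.78) + 201 = 99/3.69 × 3.17 + 201 ≈ 286.05 → 286.

286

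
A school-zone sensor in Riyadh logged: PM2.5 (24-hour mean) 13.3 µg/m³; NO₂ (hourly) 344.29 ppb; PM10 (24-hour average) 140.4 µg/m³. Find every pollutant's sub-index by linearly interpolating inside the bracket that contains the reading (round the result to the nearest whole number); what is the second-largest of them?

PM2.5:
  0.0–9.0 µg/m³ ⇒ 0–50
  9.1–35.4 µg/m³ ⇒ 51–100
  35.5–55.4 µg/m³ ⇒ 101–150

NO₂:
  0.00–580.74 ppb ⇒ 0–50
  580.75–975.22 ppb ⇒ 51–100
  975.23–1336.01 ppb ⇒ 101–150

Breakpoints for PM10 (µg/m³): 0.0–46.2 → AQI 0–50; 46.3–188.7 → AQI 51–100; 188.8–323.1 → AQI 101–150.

59

PM2.5 13.3: bracket 9.1–35.4 → index 51–100; slope 49/26.3, offset 4.2.
AQI = 51 + 49/26.3·4.2 ≈ 58.83 ⇒ 59.
NO₂ 344.29: bracket 0.00–580.74 → index 0–50; slope 50/580.74, offset 344.29.
AQI = 0 + 50/580.74·344.29 ≈ 29.64 ⇒ 30.
PM10: 140.4 lies in 46.3–188.7, so I_lo=51, I_hi=100, C_lo=46.3, C_hi=188.7.
(100−51)/(188.7−46.3) × (140.4−46.3) + 51 = 49/142.4 × 94.1 + 51 ≈ 83.38 → 83.
Sub-indices: PM2.5→59, NO₂→30, PM10→83. Ranked high→low: 83, 59, 30. Second-highest sub-index = 59.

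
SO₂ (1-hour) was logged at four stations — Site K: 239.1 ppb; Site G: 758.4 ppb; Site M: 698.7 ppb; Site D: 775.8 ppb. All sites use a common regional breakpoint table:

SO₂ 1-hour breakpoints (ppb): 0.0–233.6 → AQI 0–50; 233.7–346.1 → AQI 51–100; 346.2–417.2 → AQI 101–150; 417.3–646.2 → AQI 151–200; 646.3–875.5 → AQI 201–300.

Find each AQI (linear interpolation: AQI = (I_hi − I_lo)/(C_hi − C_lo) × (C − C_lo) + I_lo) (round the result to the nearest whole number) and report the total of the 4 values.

783

Site K: 239.1 ∈ [233.7, 346.1] ↔ index [51, 100].
51 + (239.1−233.7)·(100−51)/(346.1−233.7) = 51 + 5.4·49/112.4 ≈ 53.35, so AQI = 53.
Site G: row 646.3–875.5 (AQI 201–300). (300−201)·(758.4−646.3)/(875.5−646.3) + 201 = 99·112.1/229.2 + 201 ≈ 249.42 → 249.
Site M: 698.7 lies in 646.3–875.5, so I_lo=201, I_hi=300, C_lo=646.3, C_hi=875.5.
(300−201)/(875.5−646.3) × (698.7−646.3) + 201 = 99/229.2 × 52.4 + 201 ≈ 223.63 → 224.
Site D: 775.8 lies in 646.3–875.5, so I_lo=201, I_hi=300, C_lo=646.3, C_hi=875.5.
(300−201)/(875.5−646.3) × (775.8−646.3) + 201 = 99/229.2 × 129.5 + 201 ≈ 256.94 → 257.
AQIs: Site K=53, Site G=249, Site M=224, Site D=257. Sum = 53 + 249 + 224 + 257 = 783.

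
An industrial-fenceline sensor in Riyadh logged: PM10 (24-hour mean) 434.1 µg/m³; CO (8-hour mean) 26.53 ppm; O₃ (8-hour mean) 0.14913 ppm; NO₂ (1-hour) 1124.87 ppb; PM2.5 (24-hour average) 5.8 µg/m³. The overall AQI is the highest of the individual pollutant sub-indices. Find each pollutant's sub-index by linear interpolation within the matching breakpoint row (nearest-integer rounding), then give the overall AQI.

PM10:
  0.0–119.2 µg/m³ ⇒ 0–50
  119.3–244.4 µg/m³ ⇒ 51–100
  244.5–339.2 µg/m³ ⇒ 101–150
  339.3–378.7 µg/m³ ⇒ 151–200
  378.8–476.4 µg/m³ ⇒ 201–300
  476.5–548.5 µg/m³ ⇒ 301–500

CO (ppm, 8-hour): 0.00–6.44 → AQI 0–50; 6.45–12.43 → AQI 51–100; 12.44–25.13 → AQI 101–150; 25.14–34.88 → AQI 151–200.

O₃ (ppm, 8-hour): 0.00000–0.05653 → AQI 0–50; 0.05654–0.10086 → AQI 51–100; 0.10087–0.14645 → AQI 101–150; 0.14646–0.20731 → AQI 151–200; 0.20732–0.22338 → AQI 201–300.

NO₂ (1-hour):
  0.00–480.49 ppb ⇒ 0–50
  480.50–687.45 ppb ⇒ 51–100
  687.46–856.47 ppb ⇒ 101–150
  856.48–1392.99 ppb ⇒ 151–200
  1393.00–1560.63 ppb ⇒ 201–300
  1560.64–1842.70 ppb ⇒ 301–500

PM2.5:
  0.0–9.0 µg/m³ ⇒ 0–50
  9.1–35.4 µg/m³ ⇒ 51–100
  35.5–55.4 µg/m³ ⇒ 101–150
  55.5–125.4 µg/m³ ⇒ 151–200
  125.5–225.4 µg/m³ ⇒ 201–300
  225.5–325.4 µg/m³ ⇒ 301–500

257

PM10: 434.1 ∈ [378.8, 476.4] ↔ index [201, 300].
201 + (434.1−378.8)·(300−201)/(476.4−378.8) = 201 + 55.3·99/97.6 ≈ 257.09, so AQI = 257.
CO: row 25.14–34.88 (AQI 151–200). (200−151)·(26.53−25.14)/(34.88−25.14) + 151 = 49·1.39/9.74 + 151 ≈ 157.99 → 158.
O₃: 0.14913 ∈ [0.14646, 0.20731] ↔ index [151, 200].
151 + (0.14913−0.14646)·(200−151)/(0.20731−0.14646) = 151 + 0.00267·49/0.06085 ≈ 153.15, so AQI = 153.
NO₂ 1124.87: bracket 856.48–1392.99 → index 151–200; slope 49/536.51, offset 268.39.
AQI = 151 + 49/536.51·268.39 ≈ 175.51 ⇒ 176.
PM2.5: 5.8 lies in 0.0–9.0, so I_lo=0, I_hi=50, C_lo=0.0, C_hi=9.0.
(50−0)/(9.0−0.0) × (5.8−0.0) + 0 = 50/9.0 × 5.8 + 0 ≈ 32.22 → 32.
Sub-indices: PM10→257, CO→158, O₃→153, NO₂→176, PM2.5→32. Overall AQI = max = 257; dominant pollutant is PM10.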